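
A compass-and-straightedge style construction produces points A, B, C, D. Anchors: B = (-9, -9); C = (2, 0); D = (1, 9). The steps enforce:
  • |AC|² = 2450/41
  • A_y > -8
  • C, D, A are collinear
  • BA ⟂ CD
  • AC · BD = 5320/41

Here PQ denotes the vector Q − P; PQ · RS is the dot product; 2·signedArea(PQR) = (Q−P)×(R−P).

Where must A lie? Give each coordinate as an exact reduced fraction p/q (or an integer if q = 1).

A = (117/41, -315/41)

1. A_x = 117/41  [C, D, A are collinear ∩ BA ⟂ CD]
2. A_y = -315/41  [C, D, A are collinear ∩ BA ⟂ CD]
   → A = (117/41, -315/41)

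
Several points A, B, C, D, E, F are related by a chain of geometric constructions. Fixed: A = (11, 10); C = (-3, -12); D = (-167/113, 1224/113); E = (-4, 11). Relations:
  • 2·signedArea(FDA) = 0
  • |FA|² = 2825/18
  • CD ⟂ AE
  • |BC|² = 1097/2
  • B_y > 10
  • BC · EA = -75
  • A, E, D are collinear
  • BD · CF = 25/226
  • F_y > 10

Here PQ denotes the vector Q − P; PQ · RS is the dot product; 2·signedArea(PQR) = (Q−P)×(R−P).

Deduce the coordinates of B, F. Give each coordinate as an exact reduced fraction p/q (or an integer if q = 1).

1. B_x = 7/2  [line -15·x + 1·y + 42 = 0 ∩ |BC|² = 1097/2]
2. B_y = 21/2  [line -15·x + 1·y + 42 = 0 ∩ |BC|² = 1097/2]
   → B = (7/2, 21/2)
3. F_x = -3/2  [2·signedArea(FDA) = 0 ∩ BD · CF = 25/226]
4. F_y = 65/6  [2·signedArea(FDA) = 0 ∩ BD · CF = 25/226]
   → F = (-3/2, 65/6)

B = (7/2, 21/2)
F = (-3/2, 65/6)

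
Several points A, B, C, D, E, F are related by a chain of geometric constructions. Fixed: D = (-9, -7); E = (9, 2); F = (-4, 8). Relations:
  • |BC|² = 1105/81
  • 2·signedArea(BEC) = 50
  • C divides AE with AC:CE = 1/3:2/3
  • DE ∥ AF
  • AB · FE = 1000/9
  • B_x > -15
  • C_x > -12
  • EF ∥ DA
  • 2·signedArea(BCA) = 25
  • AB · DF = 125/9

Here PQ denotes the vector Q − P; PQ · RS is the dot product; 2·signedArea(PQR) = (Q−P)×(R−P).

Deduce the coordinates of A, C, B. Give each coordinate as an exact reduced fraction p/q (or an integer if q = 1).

1. A_x = -22  [DE ∥ AF ∩ EF ∥ DA]
2. A_y = -1  [DE ∥ AF ∩ EF ∥ DA]
   → A = (-22, -1)
3. C_x = -35/3  [C divides AE with AC:CE = 1/3:2/3]
4. C_y = 0  [C divides AE with AC:CE = 1/3:2/3]
   → C = (-35/3, 0)
5. B_x = -128/9  [2·signedArea(BEC) = 50 ∩ AB · DF = 125/9]
6. B_y = -8/3  [2·signedArea(BEC) = 50 ∩ AB · DF = 125/9]
   → B = (-128/9, -8/3)

A = (-22, -1)
B = (-128/9, -8/3)
C = (-35/3, 0)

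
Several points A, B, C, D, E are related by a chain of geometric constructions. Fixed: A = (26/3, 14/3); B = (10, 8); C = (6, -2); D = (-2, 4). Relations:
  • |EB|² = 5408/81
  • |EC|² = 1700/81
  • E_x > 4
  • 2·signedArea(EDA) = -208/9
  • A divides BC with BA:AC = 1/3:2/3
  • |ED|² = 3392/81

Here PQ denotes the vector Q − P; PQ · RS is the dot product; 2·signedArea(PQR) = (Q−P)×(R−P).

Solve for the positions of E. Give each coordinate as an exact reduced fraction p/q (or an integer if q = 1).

E = (38/9, 20/9)

1. E_x = 38/9  [line -2/3·x + 32/3·y + -188/9 = 0 ∩ |ED|² = 3392/81]
2. E_y = 20/9  [line -2/3·x + 32/3·y + -188/9 = 0 ∩ |ED|² = 3392/81]
   → E = (38/9, 20/9)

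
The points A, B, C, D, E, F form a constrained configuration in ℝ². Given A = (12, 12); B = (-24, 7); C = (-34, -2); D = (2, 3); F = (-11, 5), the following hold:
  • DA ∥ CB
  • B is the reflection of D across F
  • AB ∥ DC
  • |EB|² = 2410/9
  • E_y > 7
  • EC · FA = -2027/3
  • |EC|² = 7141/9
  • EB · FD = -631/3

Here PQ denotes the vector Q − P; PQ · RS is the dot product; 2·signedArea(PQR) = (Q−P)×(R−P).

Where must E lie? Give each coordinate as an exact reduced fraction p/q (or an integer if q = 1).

E = (-23/3, 8)

1. E_x = -23/3  [EB · FD = -631/3 ∩ EC · FA = -2027/3]
2. E_y = 8  [EB · FD = -631/3 ∩ EC · FA = -2027/3]
   → E = (-23/3, 8)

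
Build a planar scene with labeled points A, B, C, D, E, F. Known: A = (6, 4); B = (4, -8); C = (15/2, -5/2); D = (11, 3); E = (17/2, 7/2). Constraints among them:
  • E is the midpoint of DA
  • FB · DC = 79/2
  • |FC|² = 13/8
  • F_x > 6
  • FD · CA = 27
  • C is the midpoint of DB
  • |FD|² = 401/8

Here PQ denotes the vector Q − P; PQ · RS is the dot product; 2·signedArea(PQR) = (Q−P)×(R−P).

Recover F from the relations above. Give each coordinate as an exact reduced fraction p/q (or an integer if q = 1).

F = (25/4, -9/4)

1. F_x = 25/4  [FB · DC = 79/2 ∩ FD · CA = 27]
2. F_y = -9/4  [FB · DC = 79/2 ∩ FD · CA = 27]
   → F = (25/4, -9/4)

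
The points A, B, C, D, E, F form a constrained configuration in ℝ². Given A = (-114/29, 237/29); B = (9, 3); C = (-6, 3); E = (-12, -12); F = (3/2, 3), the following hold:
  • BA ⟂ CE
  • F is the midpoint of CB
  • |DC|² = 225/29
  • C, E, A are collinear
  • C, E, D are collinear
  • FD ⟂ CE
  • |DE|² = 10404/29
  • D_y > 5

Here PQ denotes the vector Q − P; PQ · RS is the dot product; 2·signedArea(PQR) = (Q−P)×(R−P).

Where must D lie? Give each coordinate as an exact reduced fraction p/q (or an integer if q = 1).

1. D_x = -144/29  [C, E, D are collinear ∩ FD ⟂ CE]
2. D_y = 162/29  [C, E, D are collinear ∩ FD ⟂ CE]
   → D = (-144/29, 162/29)

D = (-144/29, 162/29)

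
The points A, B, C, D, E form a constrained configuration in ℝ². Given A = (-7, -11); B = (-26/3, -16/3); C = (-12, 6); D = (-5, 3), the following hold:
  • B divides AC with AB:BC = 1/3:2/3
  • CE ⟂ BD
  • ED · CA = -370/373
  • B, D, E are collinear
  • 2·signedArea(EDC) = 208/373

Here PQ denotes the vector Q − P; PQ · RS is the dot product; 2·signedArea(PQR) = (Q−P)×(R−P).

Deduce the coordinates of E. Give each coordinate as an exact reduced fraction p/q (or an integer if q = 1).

E = (-1876/373, 1094/373)

1. E_x = -1876/373  [B, D, E are collinear ∩ CE ⟂ BD]
2. E_y = 1094/373  [B, D, E are collinear ∩ CE ⟂ BD]
   → E = (-1876/373, 1094/373)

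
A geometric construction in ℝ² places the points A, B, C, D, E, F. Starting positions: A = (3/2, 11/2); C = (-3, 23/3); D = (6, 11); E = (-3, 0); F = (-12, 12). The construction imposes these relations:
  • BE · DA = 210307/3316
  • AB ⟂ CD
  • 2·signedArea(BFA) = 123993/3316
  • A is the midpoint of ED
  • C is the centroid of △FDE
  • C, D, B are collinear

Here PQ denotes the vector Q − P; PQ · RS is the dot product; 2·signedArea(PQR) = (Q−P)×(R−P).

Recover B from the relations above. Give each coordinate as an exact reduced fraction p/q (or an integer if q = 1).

B = (417/1658, 7354/829)

1. B_x = 417/1658  [C, D, B are collinear ∩ AB ⟂ CD]
2. B_y = 7354/829  [C, D, B are collinear ∩ AB ⟂ CD]
   → B = (417/1658, 7354/829)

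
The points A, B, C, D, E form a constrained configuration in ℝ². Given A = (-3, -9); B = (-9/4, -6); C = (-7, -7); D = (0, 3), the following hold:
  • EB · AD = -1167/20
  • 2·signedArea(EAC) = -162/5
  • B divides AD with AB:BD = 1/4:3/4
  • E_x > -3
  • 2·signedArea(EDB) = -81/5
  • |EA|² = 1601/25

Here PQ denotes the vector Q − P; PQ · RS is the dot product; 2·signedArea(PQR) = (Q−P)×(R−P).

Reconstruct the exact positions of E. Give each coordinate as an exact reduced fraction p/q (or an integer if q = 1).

1. E_x = -14/5  [2·signedArea(EAC) = -162/5 ∩ 2·signedArea(EDB) = -81/5]
2. E_y = -1  [2·signedArea(EAC) = -162/5 ∩ 2·signedArea(EDB) = -81/5]
   → E = (-14/5, -1)

E = (-14/5, -1)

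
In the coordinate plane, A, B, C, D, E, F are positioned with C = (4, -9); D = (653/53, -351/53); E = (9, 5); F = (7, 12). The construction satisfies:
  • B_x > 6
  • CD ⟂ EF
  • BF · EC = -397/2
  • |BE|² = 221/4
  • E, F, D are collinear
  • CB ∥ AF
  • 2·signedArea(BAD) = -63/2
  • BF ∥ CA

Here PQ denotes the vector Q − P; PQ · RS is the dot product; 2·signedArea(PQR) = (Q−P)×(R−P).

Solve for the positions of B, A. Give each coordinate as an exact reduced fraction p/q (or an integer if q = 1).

1. B_x = 13/2  [line 5·x + 14·y + -9/2 = 0 ∩ |BE|² = 221/4]
2. B_y = -2  [line 5·x + 14·y + -9/2 = 0 ∩ |BE|² = 221/4]
   → B = (13/2, -2)
3. A_x = 9/2  [2·signedArea(BAD) = -63/2 ∩ CB ∥ AF]
4. A_y = 5  [2·signedArea(BAD) = -63/2 ∩ CB ∥ AF]
   → A = (9/2, 5)

A = (9/2, 5)
B = (13/2, -2)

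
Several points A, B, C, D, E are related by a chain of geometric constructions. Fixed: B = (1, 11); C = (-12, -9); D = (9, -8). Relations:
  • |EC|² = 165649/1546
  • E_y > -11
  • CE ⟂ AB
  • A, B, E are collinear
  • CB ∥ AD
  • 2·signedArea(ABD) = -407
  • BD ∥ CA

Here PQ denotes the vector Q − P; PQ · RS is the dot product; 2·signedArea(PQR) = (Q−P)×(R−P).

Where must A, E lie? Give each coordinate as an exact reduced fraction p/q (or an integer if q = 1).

A = (-4, -28)
E = (-2679/1546, -15949/1546)

1. A_x = -4  [CB ∥ AD ∩ BD ∥ CA]
2. A_y = -28  [CB ∥ AD ∩ BD ∥ CA]
   → A = (-4, -28)
3. E_x = -2679/1546  [A, B, E are collinear ∩ CE ⟂ AB]
4. E_y = -15949/1546  [A, B, E are collinear ∩ CE ⟂ AB]
   → E = (-2679/1546, -15949/1546)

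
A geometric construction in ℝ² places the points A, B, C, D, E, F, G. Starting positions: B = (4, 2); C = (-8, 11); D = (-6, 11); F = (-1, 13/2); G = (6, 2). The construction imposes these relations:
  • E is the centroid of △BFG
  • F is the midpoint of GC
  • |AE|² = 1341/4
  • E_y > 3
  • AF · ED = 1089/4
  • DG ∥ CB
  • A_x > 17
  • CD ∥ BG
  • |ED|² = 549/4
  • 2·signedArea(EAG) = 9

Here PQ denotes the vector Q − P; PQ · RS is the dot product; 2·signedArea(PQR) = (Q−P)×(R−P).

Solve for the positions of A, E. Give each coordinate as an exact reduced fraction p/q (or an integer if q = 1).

1. E_x = 3  [E is the centroid of △BFG]
2. E_y = 7/2  [E is the centroid of △BFG]
   → E = (3, 7/2)
3. A_x = 18  [AF · ED = 1089/4 ∩ 2·signedArea(EAG) = 9]
4. A_y = -7  [AF · ED = 1089/4 ∩ 2·signedArea(EAG) = 9]
   → A = (18, -7)

A = (18, -7)
E = (3, 7/2)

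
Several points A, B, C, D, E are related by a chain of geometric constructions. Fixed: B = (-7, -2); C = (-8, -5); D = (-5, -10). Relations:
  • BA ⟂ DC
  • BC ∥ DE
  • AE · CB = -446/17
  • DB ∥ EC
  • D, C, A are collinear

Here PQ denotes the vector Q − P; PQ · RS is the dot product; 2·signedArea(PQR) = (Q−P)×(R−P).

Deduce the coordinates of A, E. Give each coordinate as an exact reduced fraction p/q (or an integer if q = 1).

1. A_x = -154/17  [D, C, A are collinear ∩ BA ⟂ DC]
2. A_y = -55/17  [D, C, A are collinear ∩ BA ⟂ DC]
   → A = (-154/17, -55/17)
3. E_x = -6  [DB ∥ EC ∩ BC ∥ DE]
4. E_y = -13  [DB ∥ EC ∩ BC ∥ DE]
   → E = (-6, -13)

A = (-154/17, -55/17)
E = (-6, -13)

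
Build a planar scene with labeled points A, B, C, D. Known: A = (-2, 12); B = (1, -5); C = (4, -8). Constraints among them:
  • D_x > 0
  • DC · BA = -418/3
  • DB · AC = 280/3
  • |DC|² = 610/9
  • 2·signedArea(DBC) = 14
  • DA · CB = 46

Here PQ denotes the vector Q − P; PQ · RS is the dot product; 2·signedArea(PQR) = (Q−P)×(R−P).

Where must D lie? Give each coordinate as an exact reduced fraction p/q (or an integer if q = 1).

1. D_x = 1  [2·signedArea(DBC) = 14 ∩ DB · AC = 280/3]
2. D_y = -1/3  [2·signedArea(DBC) = 14 ∩ DB · AC = 280/3]
   → D = (1, -1/3)

D = (1, -1/3)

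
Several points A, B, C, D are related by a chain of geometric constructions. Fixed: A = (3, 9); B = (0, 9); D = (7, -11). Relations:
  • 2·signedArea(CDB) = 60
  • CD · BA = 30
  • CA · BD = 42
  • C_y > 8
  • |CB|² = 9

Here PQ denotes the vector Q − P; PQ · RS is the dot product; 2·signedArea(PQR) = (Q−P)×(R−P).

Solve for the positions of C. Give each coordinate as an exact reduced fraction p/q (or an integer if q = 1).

C = (-3, 9)

1. C_x = -3  [CA · BD = 42 ∩ 2·signedArea(CDB) = 60]
2. C_y = 9  [CA · BD = 42 ∩ 2·signedArea(CDB) = 60]
   → C = (-3, 9)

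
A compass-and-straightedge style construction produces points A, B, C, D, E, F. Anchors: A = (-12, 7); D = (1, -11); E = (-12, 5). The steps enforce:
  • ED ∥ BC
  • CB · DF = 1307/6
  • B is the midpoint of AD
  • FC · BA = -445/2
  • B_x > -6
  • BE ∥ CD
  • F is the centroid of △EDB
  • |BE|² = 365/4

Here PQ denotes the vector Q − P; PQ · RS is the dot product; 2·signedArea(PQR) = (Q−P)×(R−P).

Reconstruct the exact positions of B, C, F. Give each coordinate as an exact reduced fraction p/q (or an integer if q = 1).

B = (-11/2, -2)
C = (15/2, -18)
F = (-11/2, -8/3)

1. B_x = -11/2  [B is the midpoint of AD]
2. B_y = -2  [B is the midpoint of AD]
   → B = (-11/2, -2)
3. C_x = 15/2  [BE ∥ CD ∩ ED ∥ BC]
4. C_y = -18  [BE ∥ CD ∩ ED ∥ BC]
   → C = (15/2, -18)
5. F_x = -11/2  [F is the centroid of △EDB]
6. F_y = -8/3  [F is the centroid of △EDB]
   → F = (-11/2, -8/3)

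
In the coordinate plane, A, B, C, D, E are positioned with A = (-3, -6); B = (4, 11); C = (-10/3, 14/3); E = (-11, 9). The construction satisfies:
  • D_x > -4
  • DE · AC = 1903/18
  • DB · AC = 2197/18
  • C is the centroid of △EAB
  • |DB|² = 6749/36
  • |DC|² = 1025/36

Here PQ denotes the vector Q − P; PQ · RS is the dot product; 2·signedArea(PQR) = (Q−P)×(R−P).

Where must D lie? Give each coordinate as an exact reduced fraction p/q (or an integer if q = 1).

D = (-19/6, -2/3)

1. D_x = -19/6  [line 1/3·x + -32/3·y + -109/18 = 0 ∩ |DC|² = 1025/36]
2. D_y = -2/3  [line 1/3·x + -32/3·y + -109/18 = 0 ∩ |DC|² = 1025/36]
   → D = (-19/6, -2/3)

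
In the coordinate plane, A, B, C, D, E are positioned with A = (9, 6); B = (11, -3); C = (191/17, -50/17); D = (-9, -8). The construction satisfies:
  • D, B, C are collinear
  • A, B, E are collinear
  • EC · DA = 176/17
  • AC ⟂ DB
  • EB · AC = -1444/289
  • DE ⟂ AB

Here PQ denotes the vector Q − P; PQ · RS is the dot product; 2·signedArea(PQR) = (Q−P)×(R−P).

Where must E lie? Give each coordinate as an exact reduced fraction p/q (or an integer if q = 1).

1. E_x = 189/17  [A, B, E are collinear ∩ DE ⟂ AB]
2. E_y = -60/17  [A, B, E are collinear ∩ DE ⟂ AB]
   → E = (189/17, -60/17)

E = (189/17, -60/17)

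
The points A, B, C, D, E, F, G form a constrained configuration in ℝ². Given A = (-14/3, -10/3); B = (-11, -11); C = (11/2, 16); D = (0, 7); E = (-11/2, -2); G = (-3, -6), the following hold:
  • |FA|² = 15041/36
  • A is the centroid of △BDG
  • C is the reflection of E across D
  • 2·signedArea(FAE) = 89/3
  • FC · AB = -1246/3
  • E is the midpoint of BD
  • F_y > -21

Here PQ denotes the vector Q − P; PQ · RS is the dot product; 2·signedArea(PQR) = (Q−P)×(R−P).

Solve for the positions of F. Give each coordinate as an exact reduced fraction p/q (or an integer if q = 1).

1. F_x = -33/2  [FC · AB = -1246/3 ∩ 2·signedArea(FAE) = 89/3]
2. F_y = -20  [FC · AB = -1246/3 ∩ 2·signedArea(FAE) = 89/3]
   → F = (-33/2, -20)

F = (-33/2, -20)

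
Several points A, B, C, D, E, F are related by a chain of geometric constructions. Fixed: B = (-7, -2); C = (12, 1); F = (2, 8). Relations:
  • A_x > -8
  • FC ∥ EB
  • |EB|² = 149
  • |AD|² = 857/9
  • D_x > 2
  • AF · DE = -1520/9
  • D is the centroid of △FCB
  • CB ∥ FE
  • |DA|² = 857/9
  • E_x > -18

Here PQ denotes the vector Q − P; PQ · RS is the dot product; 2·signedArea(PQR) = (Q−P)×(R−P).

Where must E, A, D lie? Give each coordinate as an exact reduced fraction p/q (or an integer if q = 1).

1. E_x = -17  [FC ∥ EB ∩ CB ∥ FE]
2. E_y = 5  [FC ∥ EB ∩ CB ∥ FE]
   → E = (-17, 5)
3. D_x = 7/3  [D is the centroid of △FCB]
4. D_y = 7/3  [D is the centroid of △FCB]
   → D = (7/3, 7/3)
5. A_x = -22/3  [line 58/3·x + -8/3·y + 1364/9 = 0 ∩ |AD|² = 857/9]
6. A_y = 11/3  [line 58/3·x + -8/3·y + 1364/9 = 0 ∩ |AD|² = 857/9]
   → A = (-22/3, 11/3)

A = (-22/3, 11/3)
D = (7/3, 7/3)
E = (-17, 5)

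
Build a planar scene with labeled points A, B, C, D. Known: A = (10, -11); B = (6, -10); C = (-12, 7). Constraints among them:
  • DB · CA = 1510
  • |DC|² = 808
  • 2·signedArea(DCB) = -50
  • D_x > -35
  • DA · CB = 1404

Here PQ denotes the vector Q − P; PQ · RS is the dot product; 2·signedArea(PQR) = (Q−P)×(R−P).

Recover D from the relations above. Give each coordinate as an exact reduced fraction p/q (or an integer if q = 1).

D = (-34, 25)

1. D_x = -34  [DB · CA = 1510 ∩ DA · CB = 1404]
2. D_y = 25  [DB · CA = 1510 ∩ DA · CB = 1404]
   → D = (-34, 25)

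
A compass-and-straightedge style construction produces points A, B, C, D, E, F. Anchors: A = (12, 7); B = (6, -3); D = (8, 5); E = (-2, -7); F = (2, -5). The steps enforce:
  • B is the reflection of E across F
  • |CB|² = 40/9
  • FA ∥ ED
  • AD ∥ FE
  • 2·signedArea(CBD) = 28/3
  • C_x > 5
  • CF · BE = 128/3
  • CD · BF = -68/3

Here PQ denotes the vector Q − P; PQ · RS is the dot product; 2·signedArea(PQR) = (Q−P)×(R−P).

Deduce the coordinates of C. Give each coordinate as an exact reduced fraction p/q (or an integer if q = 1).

C = (16/3, -1)

1. C_x = 16/3  [CD · BF = -68/3 ∩ 2·signedArea(CBD) = 28/3]
2. C_y = -1  [CD · BF = -68/3 ∩ 2·signedArea(CBD) = 28/3]
   → C = (16/3, -1)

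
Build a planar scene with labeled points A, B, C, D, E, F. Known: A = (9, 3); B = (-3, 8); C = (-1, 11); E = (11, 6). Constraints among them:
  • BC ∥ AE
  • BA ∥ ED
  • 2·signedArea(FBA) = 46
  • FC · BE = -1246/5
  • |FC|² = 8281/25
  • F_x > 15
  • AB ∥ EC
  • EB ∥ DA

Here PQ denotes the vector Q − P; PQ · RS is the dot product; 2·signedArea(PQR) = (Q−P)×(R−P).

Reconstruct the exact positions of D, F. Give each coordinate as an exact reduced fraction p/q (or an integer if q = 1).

1. D_x = 23  [EB ∥ DA ∩ BA ∥ ED]
2. D_y = 1  [EB ∥ DA ∩ BA ∥ ED]
   → D = (23, 1)
3. F_x = 79/5  [FC · BE = -1246/5 ∩ 2·signedArea(FBA) = 46]
4. F_y = 4  [FC · BE = -1246/5 ∩ 2·signedArea(FBA) = 46]
   → F = (79/5, 4)

D = (23, 1)
F = (79/5, 4)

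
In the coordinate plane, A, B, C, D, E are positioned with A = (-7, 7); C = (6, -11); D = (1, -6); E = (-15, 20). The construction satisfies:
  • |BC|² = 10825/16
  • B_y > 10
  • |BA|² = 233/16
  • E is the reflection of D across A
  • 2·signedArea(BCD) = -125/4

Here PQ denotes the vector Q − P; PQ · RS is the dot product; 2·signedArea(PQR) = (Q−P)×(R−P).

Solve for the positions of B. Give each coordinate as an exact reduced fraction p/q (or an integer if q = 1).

B = (-9, 41/4)

1. B_x = -9  [line -5·x + -5·y + 25/4 = 0 ∩ |BC|² = 10825/16]
2. B_y = 41/4  [line -5·x + -5·y + 25/4 = 0 ∩ |BC|² = 10825/16]
   → B = (-9, 41/4)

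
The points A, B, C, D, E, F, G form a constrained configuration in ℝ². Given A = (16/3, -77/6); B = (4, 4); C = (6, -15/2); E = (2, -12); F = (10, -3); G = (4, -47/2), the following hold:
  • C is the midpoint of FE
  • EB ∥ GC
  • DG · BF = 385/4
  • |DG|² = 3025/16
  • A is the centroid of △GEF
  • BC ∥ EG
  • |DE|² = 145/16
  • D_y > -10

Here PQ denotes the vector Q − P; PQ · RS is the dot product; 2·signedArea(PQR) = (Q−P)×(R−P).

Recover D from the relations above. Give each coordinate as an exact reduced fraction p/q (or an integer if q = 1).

1. D_x = 4  [line -6·x + 7·y + 369/4 = 0 ∩ |DG|² = 3025/16]
2. D_y = -39/4  [line -6·x + 7·y + 369/4 = 0 ∩ |DG|² = 3025/16]
   → D = (4, -39/4)

D = (4, -39/4)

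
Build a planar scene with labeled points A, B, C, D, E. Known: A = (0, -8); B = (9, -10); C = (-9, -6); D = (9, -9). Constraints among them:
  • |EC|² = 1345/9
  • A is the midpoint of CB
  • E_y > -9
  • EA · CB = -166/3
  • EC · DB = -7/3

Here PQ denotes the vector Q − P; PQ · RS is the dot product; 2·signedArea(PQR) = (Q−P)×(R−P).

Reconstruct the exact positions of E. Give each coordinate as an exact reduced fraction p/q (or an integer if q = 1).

1. E_x = 3  [EA · CB = -166/3 ∩ EC · DB = -7/3]
2. E_y = -25/3  [EA · CB = -166/3 ∩ EC · DB = -7/3]
   → E = (3, -25/3)

E = (3, -25/3)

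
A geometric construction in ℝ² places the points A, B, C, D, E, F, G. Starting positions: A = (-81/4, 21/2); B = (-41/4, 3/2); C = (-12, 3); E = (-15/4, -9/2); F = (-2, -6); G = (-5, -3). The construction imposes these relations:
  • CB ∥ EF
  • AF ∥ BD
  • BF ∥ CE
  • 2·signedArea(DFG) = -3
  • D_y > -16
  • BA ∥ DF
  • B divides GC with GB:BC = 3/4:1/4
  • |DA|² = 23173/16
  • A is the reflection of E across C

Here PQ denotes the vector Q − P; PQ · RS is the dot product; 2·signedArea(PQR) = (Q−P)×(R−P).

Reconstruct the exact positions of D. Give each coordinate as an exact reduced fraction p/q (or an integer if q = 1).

1. D_x = 8  [BA ∥ DF ∩ AF ∥ BD]
2. D_y = -15  [BA ∥ DF ∩ AF ∥ BD]
   → D = (8, -15)

D = (8, -15)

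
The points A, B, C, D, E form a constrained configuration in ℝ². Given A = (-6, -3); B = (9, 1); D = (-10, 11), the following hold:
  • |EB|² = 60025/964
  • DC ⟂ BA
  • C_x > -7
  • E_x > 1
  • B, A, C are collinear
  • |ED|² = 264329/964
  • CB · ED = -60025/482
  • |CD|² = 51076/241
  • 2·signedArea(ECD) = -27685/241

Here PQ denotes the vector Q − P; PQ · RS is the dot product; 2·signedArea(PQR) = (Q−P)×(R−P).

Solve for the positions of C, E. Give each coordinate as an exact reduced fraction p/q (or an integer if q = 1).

C = (-1506/241, -739/241)
E = (663/482, -249/241)

1. C_x = -1506/241  [B, A, C are collinear ∩ DC ⟂ BA]
2. C_y = -739/241  [B, A, C are collinear ∩ DC ⟂ BA]
   → C = (-1506/241, -739/241)
3. E_x = 663/482  [line -3390/241·x + -904/241·y + 3729/241 = 0 ∩ |ED|² = 264329/964]
4. E_y = -249/241  [line -3390/241·x + -904/241·y + 3729/241 = 0 ∩ |ED|² = 264329/964]
   → E = (663/482, -249/241)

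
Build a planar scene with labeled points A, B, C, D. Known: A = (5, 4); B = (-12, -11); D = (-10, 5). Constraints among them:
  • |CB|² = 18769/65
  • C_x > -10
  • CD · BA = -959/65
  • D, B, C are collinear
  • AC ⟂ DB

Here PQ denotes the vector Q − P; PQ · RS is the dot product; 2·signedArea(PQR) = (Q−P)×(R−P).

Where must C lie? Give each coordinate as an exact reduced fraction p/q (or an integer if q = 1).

1. C_x = -643/65  [D, B, C are collinear ∩ AC ⟂ DB]
2. C_y = 381/65  [D, B, C are collinear ∩ AC ⟂ DB]
   → C = (-643/65, 381/65)

C = (-643/65, 381/65)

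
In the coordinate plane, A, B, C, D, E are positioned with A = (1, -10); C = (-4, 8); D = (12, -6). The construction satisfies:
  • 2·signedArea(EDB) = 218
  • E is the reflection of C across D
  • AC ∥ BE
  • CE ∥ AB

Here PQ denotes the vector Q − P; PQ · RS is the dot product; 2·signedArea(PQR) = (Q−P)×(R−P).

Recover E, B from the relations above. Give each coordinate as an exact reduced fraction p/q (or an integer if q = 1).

B = (33, -38)
E = (28, -20)

1. E_x = 28  [E is the reflection of C across D]
2. E_y = -20  [E is the reflection of C across D]
   → E = (28, -20)
3. B_x = 33  [AC ∥ BE ∩ CE ∥ AB]
4. B_y = -38  [AC ∥ BE ∩ CE ∥ AB]
   → B = (33, -38)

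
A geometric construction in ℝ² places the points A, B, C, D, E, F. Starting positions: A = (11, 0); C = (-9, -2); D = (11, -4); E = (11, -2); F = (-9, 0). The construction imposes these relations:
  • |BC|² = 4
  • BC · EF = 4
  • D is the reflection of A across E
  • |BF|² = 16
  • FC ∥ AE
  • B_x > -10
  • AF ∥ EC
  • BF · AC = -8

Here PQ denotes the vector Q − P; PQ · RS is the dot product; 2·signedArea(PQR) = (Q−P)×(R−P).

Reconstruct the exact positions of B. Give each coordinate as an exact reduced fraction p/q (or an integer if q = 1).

1. B_x = -9  [BC · EF = 4 ∩ BF · AC = -8]
2. B_y = -4  [BC · EF = 4 ∩ BF · AC = -8]
   → B = (-9, -4)

B = (-9, -4)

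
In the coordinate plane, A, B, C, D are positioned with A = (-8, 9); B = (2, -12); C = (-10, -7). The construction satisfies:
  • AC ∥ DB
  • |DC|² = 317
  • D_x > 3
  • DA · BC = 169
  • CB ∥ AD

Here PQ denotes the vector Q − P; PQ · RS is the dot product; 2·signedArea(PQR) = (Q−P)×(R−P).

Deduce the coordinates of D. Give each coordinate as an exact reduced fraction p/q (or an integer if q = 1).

D = (4, 4)

1. D_x = 4  [AC ∥ DB ∩ CB ∥ AD]
2. D_y = 4  [AC ∥ DB ∩ CB ∥ AD]
   → D = (4, 4)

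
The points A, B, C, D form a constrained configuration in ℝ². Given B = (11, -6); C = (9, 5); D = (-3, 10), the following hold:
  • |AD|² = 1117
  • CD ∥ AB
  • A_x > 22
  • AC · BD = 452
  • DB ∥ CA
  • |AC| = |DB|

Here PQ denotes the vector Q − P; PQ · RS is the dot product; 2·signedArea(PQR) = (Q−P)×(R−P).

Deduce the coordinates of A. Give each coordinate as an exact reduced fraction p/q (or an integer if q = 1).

1. A_x = 23  [CD ∥ AB ∩ DB ∥ CA]
2. A_y = -11  [CD ∥ AB ∩ DB ∥ CA]
   → A = (23, -11)

A = (23, -11)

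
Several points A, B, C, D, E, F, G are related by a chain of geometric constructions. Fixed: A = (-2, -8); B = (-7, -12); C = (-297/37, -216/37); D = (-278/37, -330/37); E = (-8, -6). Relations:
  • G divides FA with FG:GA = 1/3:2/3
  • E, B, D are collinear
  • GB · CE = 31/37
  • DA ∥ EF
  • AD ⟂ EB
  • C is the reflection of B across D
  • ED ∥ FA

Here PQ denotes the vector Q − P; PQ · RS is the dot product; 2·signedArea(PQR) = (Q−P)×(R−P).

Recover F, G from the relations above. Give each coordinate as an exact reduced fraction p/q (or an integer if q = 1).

1. F_x = -92/37  [ED ∥ FA ∩ DA ∥ EF]
2. F_y = -188/37  [ED ∥ FA ∩ DA ∥ EF]
   → F = (-92/37, -188/37)
3. G_x = -86/37  [G divides FA with FG:GA = 1/3:2/3]
4. G_y = -224/37  [G divides FA with FG:GA = 1/3:2/3]
   → G = (-86/37, -224/37)

F = (-92/37, -188/37)
G = (-86/37, -224/37)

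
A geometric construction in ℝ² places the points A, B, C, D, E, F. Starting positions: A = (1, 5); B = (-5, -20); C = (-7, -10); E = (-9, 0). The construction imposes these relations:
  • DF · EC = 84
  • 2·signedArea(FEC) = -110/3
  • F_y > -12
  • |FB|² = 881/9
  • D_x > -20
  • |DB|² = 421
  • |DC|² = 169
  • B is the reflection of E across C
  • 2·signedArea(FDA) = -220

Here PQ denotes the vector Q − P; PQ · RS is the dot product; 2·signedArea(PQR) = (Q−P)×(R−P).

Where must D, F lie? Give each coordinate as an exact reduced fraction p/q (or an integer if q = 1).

1. F_x = -31/3  [line 10·x + 2·y + 380/3 = 0 ∩ |FB|² = 881/9]
2. F_y = -35/3  [line 10·x + 2·y + 380/3 = 0 ∩ |FB|² = 881/9]
   → F = (-31/3, -35/3)
3. D_x = -19  [DF · EC = 84 ∩ 2·signedArea(FDA) = -220]
4. D_y = -5  [DF · EC = 84 ∩ 2·signedArea(FDA) = -220]
   → D = (-19, -5)

D = (-19, -5)
F = (-31/3, -35/3)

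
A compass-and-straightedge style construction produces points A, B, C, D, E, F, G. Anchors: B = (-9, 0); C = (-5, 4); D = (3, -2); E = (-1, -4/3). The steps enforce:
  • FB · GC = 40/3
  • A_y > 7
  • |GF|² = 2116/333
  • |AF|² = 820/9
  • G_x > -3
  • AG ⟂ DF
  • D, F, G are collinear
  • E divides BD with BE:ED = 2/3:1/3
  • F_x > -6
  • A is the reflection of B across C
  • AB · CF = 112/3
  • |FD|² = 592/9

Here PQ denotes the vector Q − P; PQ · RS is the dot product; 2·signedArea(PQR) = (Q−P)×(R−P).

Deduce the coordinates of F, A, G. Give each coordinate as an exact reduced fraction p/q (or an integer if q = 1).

A = (-1, 8)
F = (-5, -2/3)
G = (-93/37, -40/37)

1. A_x = -1  [A is the reflection of B across C]
2. A_y = 8  [A is the reflection of B across C]
   → A = (-1, 8)
3. F_x = -5  [line -8·x + -8·y + -136/3 = 0 ∩ |AF|² = 820/9]
4. F_y = -2/3  [line -8·x + -8·y + -136/3 = 0 ∩ |AF|² = 820/9]
   → F = (-5, -2/3)
5. G_x = -93/37  [FB · GC = 40/3 ∩ D, F, G are collinear]
6. G_y = -40/37  [FB · GC = 40/3 ∩ D, F, G are collinear]
   → G = (-93/37, -40/37)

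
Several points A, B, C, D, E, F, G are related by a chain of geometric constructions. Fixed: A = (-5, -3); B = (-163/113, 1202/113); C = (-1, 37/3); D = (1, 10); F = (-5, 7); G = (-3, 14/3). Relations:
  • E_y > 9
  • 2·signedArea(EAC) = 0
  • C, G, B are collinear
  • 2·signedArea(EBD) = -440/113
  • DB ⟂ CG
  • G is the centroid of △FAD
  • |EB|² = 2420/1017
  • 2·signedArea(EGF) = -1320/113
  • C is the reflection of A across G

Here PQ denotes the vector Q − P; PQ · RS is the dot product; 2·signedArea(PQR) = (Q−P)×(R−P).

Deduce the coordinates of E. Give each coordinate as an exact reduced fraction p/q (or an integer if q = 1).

1. E_x = -207/113  [2·signedArea(EAC) = 0 ∩ 2·signedArea(EGF) = -1320/113]
2. E_y = 3100/339  [2·signedArea(EAC) = 0 ∩ 2·signedArea(EGF) = -1320/113]
   → E = (-207/113, 3100/339)

E = (-207/113, 3100/339)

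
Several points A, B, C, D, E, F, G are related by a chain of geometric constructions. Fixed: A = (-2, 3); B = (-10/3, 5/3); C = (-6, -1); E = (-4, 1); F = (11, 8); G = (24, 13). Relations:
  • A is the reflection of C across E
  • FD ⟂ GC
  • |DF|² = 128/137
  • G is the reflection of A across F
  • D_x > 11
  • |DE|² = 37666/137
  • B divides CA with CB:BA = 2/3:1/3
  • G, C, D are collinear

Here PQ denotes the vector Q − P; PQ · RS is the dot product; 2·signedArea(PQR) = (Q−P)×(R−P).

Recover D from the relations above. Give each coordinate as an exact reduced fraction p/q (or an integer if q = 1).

D = (1563/137, 976/137)

1. D_x = 1563/137  [G, C, D are collinear ∩ FD ⟂ GC]
2. D_y = 976/137  [G, C, D are collinear ∩ FD ⟂ GC]
   → D = (1563/137, 976/137)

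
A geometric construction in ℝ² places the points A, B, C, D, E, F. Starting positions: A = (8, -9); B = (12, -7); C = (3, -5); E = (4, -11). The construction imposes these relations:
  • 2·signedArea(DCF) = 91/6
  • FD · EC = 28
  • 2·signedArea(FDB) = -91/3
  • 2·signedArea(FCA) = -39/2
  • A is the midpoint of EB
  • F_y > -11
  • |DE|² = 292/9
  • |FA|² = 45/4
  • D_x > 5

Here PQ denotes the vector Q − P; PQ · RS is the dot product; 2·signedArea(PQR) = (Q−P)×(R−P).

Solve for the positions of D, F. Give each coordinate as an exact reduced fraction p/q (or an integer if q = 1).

1. F_x = 5  [line 4·x + 5·y + 65/2 = 0 ∩ |FA|² = 45/4]
2. F_y = -21/2  [line 4·x + 5·y + 65/2 = 0 ∩ |FA|² = 45/4]
   → F = (5, -21/2)
3. D_x = 6  [2·signedArea(DCF) = 91/6 ∩ 2·signedArea(FDB) = -91/3]
4. D_y = -17/3  [2·signedArea(DCF) = 91/6 ∩ 2·signedArea(FDB) = -91/3]
   → D = (6, -17/3)

D = (6, -17/3)
F = (5, -21/2)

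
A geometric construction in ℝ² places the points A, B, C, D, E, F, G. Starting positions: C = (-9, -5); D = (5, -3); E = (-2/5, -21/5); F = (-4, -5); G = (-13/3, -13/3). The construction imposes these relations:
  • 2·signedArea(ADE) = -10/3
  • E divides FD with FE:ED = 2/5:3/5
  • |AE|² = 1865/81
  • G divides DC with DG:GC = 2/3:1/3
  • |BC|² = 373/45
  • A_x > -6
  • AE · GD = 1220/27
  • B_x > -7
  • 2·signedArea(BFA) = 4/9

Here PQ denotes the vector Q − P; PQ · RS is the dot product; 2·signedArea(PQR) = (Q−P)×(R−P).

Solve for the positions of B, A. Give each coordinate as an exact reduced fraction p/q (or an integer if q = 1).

1. A_x = -233/45  [2·signedArea(ADE) = -10/3 ∩ AE · GD = 1220/27]
2. A_y = -209/45  [2·signedArea(ADE) = -10/3 ∩ AE · GD = 1220/27]
   → A = (-233/45, -209/45)
3. B_x = -92/15  [line -16/45·x + -53/45·y + -349/45 = 0 ∩ |BC|² = 373/45]
4. B_y = -71/15  [line -16/45·x + -53/45·y + -349/45 = 0 ∩ |BC|² = 373/45]
   → B = (-92/15, -71/15)

A = (-233/45, -209/45)
B = (-92/15, -71/15)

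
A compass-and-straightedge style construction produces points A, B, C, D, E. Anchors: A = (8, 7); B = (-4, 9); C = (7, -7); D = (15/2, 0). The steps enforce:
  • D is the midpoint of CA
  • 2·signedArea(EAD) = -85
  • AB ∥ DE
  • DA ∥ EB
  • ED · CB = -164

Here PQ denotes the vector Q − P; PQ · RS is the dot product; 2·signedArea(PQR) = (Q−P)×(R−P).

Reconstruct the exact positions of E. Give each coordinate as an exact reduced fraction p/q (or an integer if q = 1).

E = (-9/2, 2)

1. E_x = -9/2  [DA ∥ EB ∩ AB ∥ DE]
2. E_y = 2  [DA ∥ EB ∩ AB ∥ DE]
   → E = (-9/2, 2)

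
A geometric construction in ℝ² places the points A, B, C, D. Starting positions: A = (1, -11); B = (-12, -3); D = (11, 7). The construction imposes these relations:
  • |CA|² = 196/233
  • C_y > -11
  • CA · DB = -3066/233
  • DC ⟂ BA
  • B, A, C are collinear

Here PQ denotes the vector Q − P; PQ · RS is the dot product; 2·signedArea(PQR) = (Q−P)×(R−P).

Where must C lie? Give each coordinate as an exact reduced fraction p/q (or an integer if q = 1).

1. C_x = 51/233  [B, A, C are collinear ∩ DC ⟂ BA]
2. C_y = -2451/233  [B, A, C are collinear ∩ DC ⟂ BA]
   → C = (51/233, -2451/233)

C = (51/233, -2451/233)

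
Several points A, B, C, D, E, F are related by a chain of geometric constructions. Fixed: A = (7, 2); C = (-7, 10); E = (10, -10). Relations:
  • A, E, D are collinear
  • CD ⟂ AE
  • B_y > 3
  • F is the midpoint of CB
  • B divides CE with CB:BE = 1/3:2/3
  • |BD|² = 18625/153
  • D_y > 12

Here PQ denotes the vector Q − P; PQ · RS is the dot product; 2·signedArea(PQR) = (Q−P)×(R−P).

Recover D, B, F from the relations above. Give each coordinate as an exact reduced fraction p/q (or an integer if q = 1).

B = (-4/3, 10/3)
D = (73/17, 218/17)
F = (-25/6, 20/3)

1. D_x = 73/17  [A, E, D are collinear ∩ CD ⟂ AE]
2. D_y = 218/17  [A, E, D are collinear ∩ CD ⟂ AE]
   → D = (73/17, 218/17)
3. B_x = -4/3  [B divides CE with CB:BE = 1/3:2/3]
4. B_y = 10/3  [B divides CE with CB:BE = 1/3:2/3]
   → B = (-4/3, 10/3)
5. F_x = -25/6  [F is the midpoint of CB]
6. F_y = 20/3  [F is the midpoint of CB]
   → F = (-25/6, 20/3)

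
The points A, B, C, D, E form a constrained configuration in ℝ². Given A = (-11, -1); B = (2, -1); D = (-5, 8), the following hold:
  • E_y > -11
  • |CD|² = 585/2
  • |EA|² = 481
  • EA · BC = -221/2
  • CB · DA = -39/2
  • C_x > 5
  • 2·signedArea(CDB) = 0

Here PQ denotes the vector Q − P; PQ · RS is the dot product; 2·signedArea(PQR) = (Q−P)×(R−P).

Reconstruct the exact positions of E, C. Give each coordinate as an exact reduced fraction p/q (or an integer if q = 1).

1. C_x = 11/2  [2·signedArea(CDB) = 0 ∩ CB · DA = -39/2]
2. C_y = -11/2  [2·signedArea(CDB) = 0 ∩ CB · DA = -39/2]
   → C = (11/2, -11/2)
3. E_x = 9  [line -7/2·x + 9/2·y + 153/2 = 0 ∩ |EA|² = 481]
4. E_y = -10  [line -7/2·x + 9/2·y + 153/2 = 0 ∩ |EA|² = 481]
   → E = (9, -10)

C = (11/2, -11/2)
E = (9, -10)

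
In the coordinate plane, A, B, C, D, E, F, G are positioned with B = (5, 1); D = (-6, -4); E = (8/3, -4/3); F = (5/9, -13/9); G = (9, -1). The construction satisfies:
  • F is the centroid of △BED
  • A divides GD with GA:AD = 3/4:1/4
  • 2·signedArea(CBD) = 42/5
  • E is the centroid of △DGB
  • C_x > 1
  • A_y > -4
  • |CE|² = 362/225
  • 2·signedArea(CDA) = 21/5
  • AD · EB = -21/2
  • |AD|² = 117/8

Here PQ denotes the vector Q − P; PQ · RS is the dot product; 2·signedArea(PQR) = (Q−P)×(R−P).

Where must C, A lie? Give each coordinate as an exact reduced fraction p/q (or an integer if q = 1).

1. A_x = -9/4  [A divides GD with GA:AD = 3/4:1/4]
2. A_y = -13/4  [A divides GD with GA:AD = 3/4:1/4]
   → A = (-9/4, -13/4)
3. C_x = 7/5  [2·signedArea(CDA) = 21/5 ∩ 2·signedArea(CBD) = 42/5]
4. C_y = -7/5  [2·signedArea(CDA) = 21/5 ∩ 2·signedArea(CBD) = 42/5]
   → C = (7/5, -7/5)

A = (-9/4, -13/4)
C = (7/5, -7/5)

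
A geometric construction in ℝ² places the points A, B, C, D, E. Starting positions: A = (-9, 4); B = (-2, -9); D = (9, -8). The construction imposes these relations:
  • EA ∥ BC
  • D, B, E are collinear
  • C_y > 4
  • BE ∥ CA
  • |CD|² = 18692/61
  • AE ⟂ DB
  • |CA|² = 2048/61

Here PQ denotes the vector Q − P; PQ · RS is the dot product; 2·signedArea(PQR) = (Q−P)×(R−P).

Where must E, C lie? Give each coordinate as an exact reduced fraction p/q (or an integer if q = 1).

C = (-197/61, 276/61)
E = (-474/61, -581/61)

1. E_x = -474/61  [D, B, E are collinear ∩ AE ⟂ DB]
2. E_y = -581/61  [D, B, E are collinear ∩ AE ⟂ DB]
   → E = (-474/61, -581/61)
3. C_x = -197/61  [BE ∥ CA ∩ EA ∥ BC]
4. C_y = 276/61  [BE ∥ CA ∩ EA ∥ BC]
   → C = (-197/61, 276/61)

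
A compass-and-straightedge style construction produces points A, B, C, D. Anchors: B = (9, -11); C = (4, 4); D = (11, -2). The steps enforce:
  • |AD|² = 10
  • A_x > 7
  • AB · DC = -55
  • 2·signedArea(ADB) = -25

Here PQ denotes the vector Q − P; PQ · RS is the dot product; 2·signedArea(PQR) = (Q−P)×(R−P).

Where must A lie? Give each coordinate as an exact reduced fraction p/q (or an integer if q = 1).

A = (8, -3)

1. A_x = 8  [2·signedArea(ADB) = -25 ∩ AB · DC = -55]
2. A_y = -3  [2·signedArea(ADB) = -25 ∩ AB · DC = -55]
   → A = (8, -3)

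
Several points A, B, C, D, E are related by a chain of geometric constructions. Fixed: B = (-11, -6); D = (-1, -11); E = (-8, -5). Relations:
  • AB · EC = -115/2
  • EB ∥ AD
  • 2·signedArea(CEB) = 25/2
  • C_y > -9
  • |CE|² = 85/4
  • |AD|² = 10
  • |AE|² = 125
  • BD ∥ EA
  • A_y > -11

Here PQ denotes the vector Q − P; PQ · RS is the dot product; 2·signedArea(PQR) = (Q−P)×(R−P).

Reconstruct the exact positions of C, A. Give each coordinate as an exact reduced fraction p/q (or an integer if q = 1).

1. C_x = -9/2  [line 1·x + -3·y + -39/2 = 0 ∩ |CE|² = 85/4]
2. C_y = -8  [line 1·x + -3·y + -39/2 = 0 ∩ |CE|² = 85/4]
   → C = (-9/2, -8)
3. A_x = 2  [EB ∥ AD ∩ BD ∥ EA]
4. A_y = -10  [EB ∥ AD ∩ BD ∥ EA]
   → A = (2, -10)

A = (2, -10)
C = (-9/2, -8)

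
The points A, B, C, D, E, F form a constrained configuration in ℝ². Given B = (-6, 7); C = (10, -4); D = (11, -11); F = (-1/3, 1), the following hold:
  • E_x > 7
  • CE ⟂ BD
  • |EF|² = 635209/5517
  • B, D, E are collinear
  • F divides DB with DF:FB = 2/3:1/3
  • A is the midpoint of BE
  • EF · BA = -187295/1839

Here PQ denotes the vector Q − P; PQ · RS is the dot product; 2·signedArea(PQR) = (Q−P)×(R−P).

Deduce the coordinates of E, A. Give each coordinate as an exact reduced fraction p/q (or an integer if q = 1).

1. E_x = 4312/613  [B, D, E are collinear ∩ CE ⟂ BD]
2. E_y = -4169/613  [B, D, E are collinear ∩ CE ⟂ BD]
   → E = (4312/613, -4169/613)
3. A_x = 317/613  [A is the midpoint of BE]
4. A_y = 61/613  [A is the midpoint of BE]
   → A = (317/613, 61/613)

A = (317/613, 61/613)
E = (4312/613, -4169/613)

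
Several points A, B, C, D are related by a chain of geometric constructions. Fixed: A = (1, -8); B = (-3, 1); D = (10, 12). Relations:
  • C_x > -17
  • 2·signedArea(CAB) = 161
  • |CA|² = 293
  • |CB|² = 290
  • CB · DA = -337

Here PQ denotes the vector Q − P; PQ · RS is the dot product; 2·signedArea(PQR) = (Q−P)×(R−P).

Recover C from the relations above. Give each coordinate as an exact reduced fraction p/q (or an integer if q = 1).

C = (-16, -10)

1. C_x = -16  [2·signedArea(CAB) = 161 ∩ CB · DA = -337]
2. C_y = -10  [2·signedArea(CAB) = 161 ∩ CB · DA = -337]
   → C = (-16, -10)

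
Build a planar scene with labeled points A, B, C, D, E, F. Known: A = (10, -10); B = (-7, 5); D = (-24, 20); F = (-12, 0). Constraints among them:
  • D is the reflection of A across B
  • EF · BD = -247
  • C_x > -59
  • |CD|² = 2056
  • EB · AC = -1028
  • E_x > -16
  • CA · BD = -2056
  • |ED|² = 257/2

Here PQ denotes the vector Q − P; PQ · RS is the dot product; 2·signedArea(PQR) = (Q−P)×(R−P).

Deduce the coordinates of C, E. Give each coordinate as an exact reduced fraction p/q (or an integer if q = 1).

1. C_x = -58  [line 17·x + -15·y + 1736 = 0 ∩ |CD|² = 2056]
2. C_y = 50  [line 17·x + -15·y + 1736 = 0 ∩ |CD|² = 2056]
   → C = (-58, 50)
3. E_x = -31/2  [line 17·x + -15·y + 451 = 0 ∩ |ED|² = 257/2]
4. E_y = 25/2  [line 17·x + -15·y + 451 = 0 ∩ |ED|² = 257/2]
   → E = (-31/2, 25/2)

C = (-58, 50)
E = (-31/2, 25/2)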